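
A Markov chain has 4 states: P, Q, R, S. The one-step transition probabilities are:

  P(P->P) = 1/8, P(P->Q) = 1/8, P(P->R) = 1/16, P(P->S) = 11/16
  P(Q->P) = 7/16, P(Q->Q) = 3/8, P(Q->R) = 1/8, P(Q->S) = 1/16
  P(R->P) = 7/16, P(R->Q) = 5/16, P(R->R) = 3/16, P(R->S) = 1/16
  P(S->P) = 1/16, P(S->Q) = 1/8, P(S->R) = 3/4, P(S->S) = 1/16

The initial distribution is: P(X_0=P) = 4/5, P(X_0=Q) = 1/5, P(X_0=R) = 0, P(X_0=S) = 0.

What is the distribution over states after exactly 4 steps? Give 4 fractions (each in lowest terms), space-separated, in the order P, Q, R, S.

Propagating the distribution step by step (d_{t+1} = d_t * P):
d_0 = (P=4/5, Q=1/5, R=0, S=0)
  d_1[P] = 4/5*1/8 + 1/5*7/16 + 0*7/16 + 0*1/16 = 3/16
  d_1[Q] = 4/5*1/8 + 1/5*3/8 + 0*5/16 + 0*1/8 = 7/40
  d_1[R] = 4/5*1/16 + 1/5*1/8 + 0*3/16 + 0*3/4 = 3/40
  d_1[S] = 4/5*11/16 + 1/5*1/16 + 0*1/16 + 0*1/16 = 9/16
d_1 = (P=3/16, Q=7/40, R=3/40, S=9/16)
  d_2[P] = 3/16*1/8 + 7/40*7/16 + 3/40*7/16 + 9/16*1/16 = 43/256
  d_2[Q] = 3/16*1/8 + 7/40*3/8 + 3/40*5/16 + 9/16*1/8 = 117/640
  d_2[R] = 3/16*1/16 + 7/40*1/8 + 3/40*3/16 + 9/16*3/4 = 601/1280
  d_2[S] = 3/16*11/16 + 7/40*1/16 + 3/40*1/16 + 9/16*1/16 = 23/128
d_2 = (P=43/256, Q=117/640, R=601/1280, S=23/128)
  d_3[P] = 43/256*1/8 + 117/640*7/16 + 601/1280*7/16 + 23/128*1/16 = 1301/4096
  d_3[Q] = 43/256*1/8 + 117/640*3/8 + 601/1280*5/16 + 23/128*1/8 = 5299/20480
  d_3[R] = 43/256*1/16 + 117/640*1/8 + 601/1280*3/16 + 23/128*3/4 = 2623/10240
  d_3[S] = 43/256*11/16 + 117/640*1/16 + 601/1280*1/16 + 23/128*1/16 = 343/2048
d_3 = (P=1301/4096, Q=5299/20480, R=2623/10240, S=343/2048)
  d_4[P] = 1301/4096*1/8 + 5299/20480*7/16 + 2623/10240*7/16 + 343/2048*1/16 = 18051/65536
  d_4[Q] = 1301/4096*1/8 + 5299/20480*3/8 + 2623/10240*5/16 + 343/2048*1/8 = 38947/163840
  d_4[R] = 1301/4096*1/16 + 5299/20480*1/8 + 2623/10240*3/16 + 343/2048*3/4 = 74001/327680
  d_4[S] = 1301/4096*11/16 + 5299/20480*1/16 + 2623/10240*1/16 + 343/2048*1/16 = 8553/32768
d_4 = (P=18051/65536, Q=38947/163840, R=74001/327680, S=8553/32768)

Answer: 18051/65536 38947/163840 74001/327680 8553/32768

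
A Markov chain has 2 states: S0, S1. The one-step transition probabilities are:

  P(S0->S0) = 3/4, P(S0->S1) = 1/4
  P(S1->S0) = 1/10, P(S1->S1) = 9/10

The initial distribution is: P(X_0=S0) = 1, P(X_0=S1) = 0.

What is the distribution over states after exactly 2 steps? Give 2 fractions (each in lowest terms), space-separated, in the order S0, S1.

Propagating the distribution step by step (d_{t+1} = d_t * P):
d_0 = (S0=1, S1=0)
  d_1[S0] = 1*3/4 + 0*1/10 = 3/4
  d_1[S1] = 1*1/4 + 0*9/10 = 1/4
d_1 = (S0=3/4, S1=1/4)
  d_2[S0] = 3/4*3/4 + 1/4*1/10 = 47/80
  d_2[S1] = 3/4*1/4 + 1/4*9/10 = 33/80
d_2 = (S0=47/80, S1=33/80)

Answer: 47/80 33/80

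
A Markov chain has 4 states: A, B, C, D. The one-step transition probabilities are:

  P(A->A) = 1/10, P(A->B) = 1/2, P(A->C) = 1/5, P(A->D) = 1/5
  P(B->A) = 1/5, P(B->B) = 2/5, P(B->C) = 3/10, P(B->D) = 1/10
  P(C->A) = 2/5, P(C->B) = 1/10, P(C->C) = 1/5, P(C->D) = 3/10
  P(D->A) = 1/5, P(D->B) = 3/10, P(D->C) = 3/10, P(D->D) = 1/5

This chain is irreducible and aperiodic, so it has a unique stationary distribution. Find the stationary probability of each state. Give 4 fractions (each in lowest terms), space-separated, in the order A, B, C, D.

Answer: 28/123 121/369 31/123 71/369

Derivation:
The stationary distribution satisfies pi = pi * P, i.e.:
  pi_A = 1/10*pi_A + 1/5*pi_B + 2/5*pi_C + 1/5*pi_D
  pi_B = 1/2*pi_A + 2/5*pi_B + 1/10*pi_C + 3/10*pi_D
  pi_C = 1/5*pi_A + 3/10*pi_B + 1/5*pi_C + 3/10*pi_D
  pi_D = 1/5*pi_A + 1/10*pi_B + 3/10*pi_C + 1/5*pi_D
with normalization: pi_A + pi_B + pi_C + pi_D = 1.

Using the first 3 balance equations plus normalization, the linear system A*pi = b is:
  [-9/10, 1/5, 2/5, 1/5] . pi = 0
  [1/2, -3/5, 1/10, 3/10] . pi = 0
  [1/5, 3/10, -4/5, 3/10] . pi = 0
  [1, 1, 1, 1] . pi = 1

Solving yields:
  pi_A = 28/123
  pi_B = 121/369
  pi_C = 31/123
  pi_D = 71/369

Verification (pi * P):
  28/123*1/10 + 121/369*1/5 + 31/123*2/5 + 71/369*1/5 = 28/123 = pi_A  (ok)
  28/123*1/2 + 121/369*2/5 + 31/123*1/10 + 71/369*3/10 = 121/369 = pi_B  (ok)
  28/123*1/5 + 121/369*3/10 + 31/123*1/5 + 71/369*3/10 = 31/123 = pi_C  (ok)
  28/123*1/5 + 121/369*1/10 + 31/123*3/10 + 71/369*1/5 = 71/369 = pi_D  (ok)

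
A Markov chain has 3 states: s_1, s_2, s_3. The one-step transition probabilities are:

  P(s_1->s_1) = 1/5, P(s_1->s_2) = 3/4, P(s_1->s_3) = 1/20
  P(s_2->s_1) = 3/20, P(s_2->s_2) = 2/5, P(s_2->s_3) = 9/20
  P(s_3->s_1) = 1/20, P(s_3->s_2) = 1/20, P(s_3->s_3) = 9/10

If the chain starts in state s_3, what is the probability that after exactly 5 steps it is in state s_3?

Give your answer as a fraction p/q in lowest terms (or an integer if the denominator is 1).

Answer: 1236411/1600000

Derivation:
Computing P^5 by repeated multiplication:
P^1 =
  s_1: [1/5, 3/4, 1/20]
  s_2: [3/20, 2/5, 9/20]
  s_3: [1/20, 1/20, 9/10]
P^2 =
  s_1: [31/200, 181/400, 157/400]
  s_2: [9/80, 59/200, 237/400]
  s_3: [1/16, 41/400, 167/200]
P^3 =
  s_1: [237/2000, 507/1600, 4517/8000]
  s_2: [771/8000, 29/125, 5373/8000]
  s_3: [557/8000, 1037/8000, 3203/4000]
P^4 =
  s_1: [7957/80000, 39017/160000, 105069/160000]
  s_2: [561/6400, 15893/80000, 114189/160000]
  s_3: [2349/32000, 23057/160000, 62599/80000]
P^5 =
  s_1: [17861/200000, 131183/640000, 2258309/3200000]
  s_2: [265647/3200000, 144713/800000, 2355501/3200000]
  s_3: [241349/3200000, 485829/3200000, 1236411/1600000]

(P^5)[s_3 -> s_3] = 1236411/1600000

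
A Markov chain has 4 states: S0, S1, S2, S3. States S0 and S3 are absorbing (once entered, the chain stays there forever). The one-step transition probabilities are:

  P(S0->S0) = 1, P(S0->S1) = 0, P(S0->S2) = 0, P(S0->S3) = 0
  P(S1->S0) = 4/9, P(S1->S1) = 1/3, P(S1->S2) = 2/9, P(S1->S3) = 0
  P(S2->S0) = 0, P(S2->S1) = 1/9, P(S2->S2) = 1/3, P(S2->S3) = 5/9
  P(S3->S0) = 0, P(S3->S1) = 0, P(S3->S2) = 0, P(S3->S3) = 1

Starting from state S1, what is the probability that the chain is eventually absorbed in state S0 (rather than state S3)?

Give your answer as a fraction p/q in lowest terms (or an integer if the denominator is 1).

Let a_i = P(absorbed in S0 | start in state i).
Boundary conditions: a_S0 = 1, a_S3 = 0.
For each transient state i, a_i = sum_j P(i->j) * a_j:
  a_S1 = 4/9*a_S0 + 1/3*a_S1 + 2/9*a_S2 + 0*a_S3
  a_S2 = 0*a_S0 + 1/9*a_S1 + 1/3*a_S2 + 5/9*a_S3

Substituting a_S0 = 1 and a_S3 = 0, rearrange to (I - Q) a = r where r[i] = P(i -> S0):
  [2/3, -2/9] . (a_S1, a_S2) = 4/9
  [-1/9, 2/3] . (a_S1, a_S2) = 0

Solving yields:
  a_S1 = 12/17
  a_S2 = 2/17

Starting state is S1, so the absorption probability is a_S1 = 12/17.

Answer: 12/17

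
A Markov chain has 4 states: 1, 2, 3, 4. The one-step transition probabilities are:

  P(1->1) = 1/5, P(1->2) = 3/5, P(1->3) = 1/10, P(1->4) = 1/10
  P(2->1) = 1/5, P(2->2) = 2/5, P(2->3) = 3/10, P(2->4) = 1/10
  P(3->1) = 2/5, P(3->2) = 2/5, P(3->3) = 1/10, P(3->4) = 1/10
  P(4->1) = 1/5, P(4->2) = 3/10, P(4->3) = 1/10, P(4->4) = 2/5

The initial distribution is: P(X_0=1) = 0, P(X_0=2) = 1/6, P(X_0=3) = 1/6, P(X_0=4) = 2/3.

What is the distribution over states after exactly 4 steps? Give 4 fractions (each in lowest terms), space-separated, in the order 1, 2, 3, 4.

Propagating the distribution step by step (d_{t+1} = d_t * P):
d_0 = (1=0, 2=1/6, 3=1/6, 4=2/3)
  d_1[1] = 0*1/5 + 1/6*1/5 + 1/6*2/5 + 2/3*1/5 = 7/30
  d_1[2] = 0*3/5 + 1/6*2/5 + 1/6*2/5 + 2/3*3/10 = 1/3
  d_1[3] = 0*1/10 + 1/6*3/10 + 1/6*1/10 + 2/3*1/10 = 2/15
  d_1[4] = 0*1/10 + 1/6*1/10 + 1/6*1/10 + 2/3*2/5 = 3/10
d_1 = (1=7/30, 2=1/3, 3=2/15, 4=3/10)
  d_2[1] = 7/30*1/5 + 1/3*1/5 + 2/15*2/5 + 3/10*1/5 = 17/75
  d_2[2] = 7/30*3/5 + 1/3*2/5 + 2/15*2/5 + 3/10*3/10 = 5/12
  d_2[3] = 7/30*1/10 + 1/3*3/10 + 2/15*1/10 + 3/10*1/10 = 1/6
  d_2[4] = 7/30*1/10 + 1/3*1/10 + 2/15*1/10 + 3/10*2/5 = 19/100
d_2 = (1=17/75, 2=5/12, 3=1/6, 4=19/100)
  d_3[1] = 17/75*1/5 + 5/12*1/5 + 1/6*2/5 + 19/100*1/5 = 7/30
  d_3[2] = 17/75*3/5 + 5/12*2/5 + 1/6*2/5 + 19/100*3/10 = 1279/3000
  d_3[3] = 17/75*1/10 + 5/12*3/10 + 1/6*1/10 + 19/100*1/10 = 11/60
  d_3[4] = 17/75*1/10 + 5/12*1/10 + 1/6*1/10 + 19/100*2/5 = 157/1000
d_3 = (1=7/30, 2=1279/3000, 3=11/60, 4=157/1000)
  d_4[1] = 7/30*1/5 + 1279/3000*1/5 + 11/60*2/5 + 157/1000*1/5 = 71/300
  d_4[2] = 7/30*3/5 + 1279/3000*2/5 + 11/60*2/5 + 157/1000*3/10 = 12929/30000
  d_4[3] = 7/30*1/10 + 1279/3000*3/10 + 11/60*1/10 + 157/1000*1/10 = 2779/15000
  d_4[4] = 7/30*1/10 + 1279/3000*1/10 + 11/60*1/10 + 157/1000*2/5 = 1471/10000
d_4 = (1=71/300, 2=12929/30000, 3=2779/15000, 4=1471/10000)

Answer: 71/300 12929/30000 2779/15000 1471/10000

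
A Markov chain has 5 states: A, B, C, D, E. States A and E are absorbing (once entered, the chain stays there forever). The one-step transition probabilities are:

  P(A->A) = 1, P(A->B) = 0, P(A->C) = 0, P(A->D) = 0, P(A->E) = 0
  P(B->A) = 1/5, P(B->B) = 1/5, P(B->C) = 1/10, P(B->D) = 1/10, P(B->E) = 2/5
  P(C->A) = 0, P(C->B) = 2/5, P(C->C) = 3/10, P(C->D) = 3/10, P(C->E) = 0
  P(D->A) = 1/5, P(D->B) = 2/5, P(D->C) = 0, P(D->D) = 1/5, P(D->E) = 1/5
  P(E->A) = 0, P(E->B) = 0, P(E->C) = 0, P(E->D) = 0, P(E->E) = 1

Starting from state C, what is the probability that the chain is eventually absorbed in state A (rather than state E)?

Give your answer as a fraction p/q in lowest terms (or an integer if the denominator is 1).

Let a_i = P(absorbed in A | start in state i).
Boundary conditions: a_A = 1, a_E = 0.
For each transient state i, a_i = sum_j P(i->j) * a_j:
  a_B = 1/5*a_A + 1/5*a_B + 1/10*a_C + 1/10*a_D + 2/5*a_E
  a_C = 0*a_A + 2/5*a_B + 3/10*a_C + 3/10*a_D + 0*a_E
  a_D = 1/5*a_A + 2/5*a_B + 0*a_C + 1/5*a_D + 1/5*a_E

Substituting a_A = 1 and a_E = 0, rearrange to (I - Q) a = r where r[i] = P(i -> A):
  [4/5, -1/10, -1/10] . (a_B, a_C, a_D) = 1/5
  [-2/5, 7/10, -3/10] . (a_B, a_C, a_D) = 0
  [-2/5, 0, 4/5] . (a_B, a_C, a_D) = 1/5

Solving yields:
  a_B = 33/94
  a_C = 18/47
  a_D = 20/47

Starting state is C, so the absorption probability is a_C = 18/47.

Answer: 18/47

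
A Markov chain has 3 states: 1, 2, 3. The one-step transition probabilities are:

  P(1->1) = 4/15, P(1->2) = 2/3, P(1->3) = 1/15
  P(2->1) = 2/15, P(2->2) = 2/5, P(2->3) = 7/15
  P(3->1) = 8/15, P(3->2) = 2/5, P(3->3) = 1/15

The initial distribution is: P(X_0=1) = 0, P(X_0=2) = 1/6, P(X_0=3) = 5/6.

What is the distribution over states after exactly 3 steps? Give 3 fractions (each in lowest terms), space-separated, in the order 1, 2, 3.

Propagating the distribution step by step (d_{t+1} = d_t * P):
d_0 = (1=0, 2=1/6, 3=5/6)
  d_1[1] = 0*4/15 + 1/6*2/15 + 5/6*8/15 = 7/15
  d_1[2] = 0*2/3 + 1/6*2/5 + 5/6*2/5 = 2/5
  d_1[3] = 0*1/15 + 1/6*7/15 + 5/6*1/15 = 2/15
d_1 = (1=7/15, 2=2/5, 3=2/15)
  d_2[1] = 7/15*4/15 + 2/5*2/15 + 2/15*8/15 = 56/225
  d_2[2] = 7/15*2/3 + 2/5*2/5 + 2/15*2/5 = 118/225
  d_2[3] = 7/15*1/15 + 2/5*7/15 + 2/15*1/15 = 17/75
d_2 = (1=56/225, 2=118/225, 3=17/75)
  d_3[1] = 56/225*4/15 + 118/225*2/15 + 17/75*8/15 = 868/3375
  d_3[2] = 56/225*2/3 + 118/225*2/5 + 17/75*2/5 = 1574/3375
  d_3[3] = 56/225*1/15 + 118/225*7/15 + 17/75*1/15 = 311/1125
d_3 = (1=868/3375, 2=1574/3375, 3=311/1125)

Answer: 868/3375 1574/3375 311/1125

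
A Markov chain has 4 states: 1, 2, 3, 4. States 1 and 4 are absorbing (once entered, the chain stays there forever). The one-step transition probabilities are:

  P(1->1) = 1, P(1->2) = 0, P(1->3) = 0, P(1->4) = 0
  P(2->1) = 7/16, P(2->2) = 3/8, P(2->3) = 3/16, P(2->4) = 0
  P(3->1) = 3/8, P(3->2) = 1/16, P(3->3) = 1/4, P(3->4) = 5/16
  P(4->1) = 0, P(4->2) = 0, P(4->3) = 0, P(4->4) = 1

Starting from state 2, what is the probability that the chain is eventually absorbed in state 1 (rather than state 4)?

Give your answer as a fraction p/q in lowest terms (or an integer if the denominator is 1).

Answer: 34/39

Derivation:
Let a_i = P(absorbed in 1 | start in state i).
Boundary conditions: a_1 = 1, a_4 = 0.
For each transient state i, a_i = sum_j P(i->j) * a_j:
  a_2 = 7/16*a_1 + 3/8*a_2 + 3/16*a_3 + 0*a_4
  a_3 = 3/8*a_1 + 1/16*a_2 + 1/4*a_3 + 5/16*a_4

Substituting a_1 = 1 and a_4 = 0, rearrange to (I - Q) a = r where r[i] = P(i -> 1):
  [5/8, -3/16] . (a_2, a_3) = 7/16
  [-1/16, 3/4] . (a_2, a_3) = 3/8

Solving yields:
  a_2 = 34/39
  a_3 = 67/117

Starting state is 2, so the absorption probability is a_2 = 34/39.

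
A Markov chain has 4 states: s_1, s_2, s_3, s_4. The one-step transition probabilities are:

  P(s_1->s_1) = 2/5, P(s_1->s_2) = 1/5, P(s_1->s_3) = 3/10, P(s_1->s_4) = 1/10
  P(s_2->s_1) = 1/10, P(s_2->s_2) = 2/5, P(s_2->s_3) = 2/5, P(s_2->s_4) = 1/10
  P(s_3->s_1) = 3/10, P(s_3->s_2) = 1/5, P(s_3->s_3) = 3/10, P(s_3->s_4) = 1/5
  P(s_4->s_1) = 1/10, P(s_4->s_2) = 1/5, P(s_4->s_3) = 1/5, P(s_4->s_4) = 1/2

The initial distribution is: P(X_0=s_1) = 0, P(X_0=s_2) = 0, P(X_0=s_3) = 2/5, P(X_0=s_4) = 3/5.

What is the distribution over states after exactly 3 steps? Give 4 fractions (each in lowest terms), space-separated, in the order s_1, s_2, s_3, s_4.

Answer: 217/1000 31/125 741/2500 1193/5000

Derivation:
Propagating the distribution step by step (d_{t+1} = d_t * P):
d_0 = (s_1=0, s_2=0, s_3=2/5, s_4=3/5)
  d_1[s_1] = 0*2/5 + 0*1/10 + 2/5*3/10 + 3/5*1/10 = 9/50
  d_1[s_2] = 0*1/5 + 0*2/5 + 2/5*1/5 + 3/5*1/5 = 1/5
  d_1[s_3] = 0*3/10 + 0*2/5 + 2/5*3/10 + 3/5*1/5 = 6/25
  d_1[s_4] = 0*1/10 + 0*1/10 + 2/5*1/5 + 3/5*1/2 = 19/50
d_1 = (s_1=9/50, s_2=1/5, s_3=6/25, s_4=19/50)
  d_2[s_1] = 9/50*2/5 + 1/5*1/10 + 6/25*3/10 + 19/50*1/10 = 101/500
  d_2[s_2] = 9/50*1/5 + 1/5*2/5 + 6/25*1/5 + 19/50*1/5 = 6/25
  d_2[s_3] = 9/50*3/10 + 1/5*2/5 + 6/25*3/10 + 19/50*1/5 = 141/500
  d_2[s_4] = 9/50*1/10 + 1/5*1/10 + 6/25*1/5 + 19/50*1/2 = 69/250
d_2 = (s_1=101/500, s_2=6/25, s_3=141/500, s_4=69/250)
  d_3[s_1] = 101/500*2/5 + 6/25*1/10 + 141/500*3/10 + 69/250*1/10 = 217/1000
  d_3[s_2] = 101/500*1/5 + 6/25*2/5 + 141/500*1/5 + 69/250*1/5 = 31/125
  d_3[s_3] = 101/500*3/10 + 6/25*2/5 + 141/500*3/10 + 69/250*1/5 = 741/2500
  d_3[s_4] = 101/500*1/10 + 6/25*1/10 + 141/500*1/5 + 69/250*1/2 = 1193/5000
d_3 = (s_1=217/1000, s_2=31/125, s_3=741/2500, s_4=1193/5000)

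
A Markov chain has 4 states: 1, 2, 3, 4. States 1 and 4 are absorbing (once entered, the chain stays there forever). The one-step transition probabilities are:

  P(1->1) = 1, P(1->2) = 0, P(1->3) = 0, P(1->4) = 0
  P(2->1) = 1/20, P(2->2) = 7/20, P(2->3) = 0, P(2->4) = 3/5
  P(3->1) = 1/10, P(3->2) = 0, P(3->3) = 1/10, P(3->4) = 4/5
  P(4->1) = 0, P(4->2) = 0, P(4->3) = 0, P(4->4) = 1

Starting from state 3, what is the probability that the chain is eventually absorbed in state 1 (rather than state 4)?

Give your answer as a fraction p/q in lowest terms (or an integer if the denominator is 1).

Answer: 1/9

Derivation:
Let a_i = P(absorbed in 1 | start in state i).
Boundary conditions: a_1 = 1, a_4 = 0.
For each transient state i, a_i = sum_j P(i->j) * a_j:
  a_2 = 1/20*a_1 + 7/20*a_2 + 0*a_3 + 3/5*a_4
  a_3 = 1/10*a_1 + 0*a_2 + 1/10*a_3 + 4/5*a_4

Substituting a_1 = 1 and a_4 = 0, rearrange to (I - Q) a = r where r[i] = P(i -> 1):
  [13/20, 0] . (a_2, a_3) = 1/20
  [0, 9/10] . (a_2, a_3) = 1/10

Solving yields:
  a_2 = 1/13
  a_3 = 1/9

Starting state is 3, so the absorption probability is a_3 = 1/9.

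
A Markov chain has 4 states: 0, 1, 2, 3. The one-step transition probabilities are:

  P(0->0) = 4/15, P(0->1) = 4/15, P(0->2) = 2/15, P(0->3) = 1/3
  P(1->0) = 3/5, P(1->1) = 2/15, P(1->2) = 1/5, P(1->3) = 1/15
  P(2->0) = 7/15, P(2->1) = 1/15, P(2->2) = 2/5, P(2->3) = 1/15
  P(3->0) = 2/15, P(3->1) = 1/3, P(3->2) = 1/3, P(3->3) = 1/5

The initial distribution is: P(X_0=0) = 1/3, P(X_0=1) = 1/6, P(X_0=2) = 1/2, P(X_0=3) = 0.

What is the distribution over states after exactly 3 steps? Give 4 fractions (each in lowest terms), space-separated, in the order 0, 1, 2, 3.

Answer: 241/675 1373/6750 5123/20250 1889/10125

Derivation:
Propagating the distribution step by step (d_{t+1} = d_t * P):
d_0 = (0=1/3, 1=1/6, 2=1/2, 3=0)
  d_1[0] = 1/3*4/15 + 1/6*3/5 + 1/2*7/15 + 0*2/15 = 19/45
  d_1[1] = 1/3*4/15 + 1/6*2/15 + 1/2*1/15 + 0*1/3 = 13/90
  d_1[2] = 1/3*2/15 + 1/6*1/5 + 1/2*2/5 + 0*1/3 = 5/18
  d_1[3] = 1/3*1/3 + 1/6*1/15 + 1/2*1/15 + 0*1/5 = 7/45
d_1 = (0=19/45, 1=13/90, 2=5/18, 3=7/45)
  d_2[0] = 19/45*4/15 + 13/90*3/5 + 5/18*7/15 + 7/45*2/15 = 236/675
  d_2[1] = 19/45*4/15 + 13/90*2/15 + 5/18*1/15 + 7/45*1/3 = 91/450
  d_2[2] = 19/45*2/15 + 13/90*1/5 + 5/18*2/5 + 7/45*1/3 = 67/270
  d_2[3] = 19/45*1/3 + 13/90*1/15 + 5/18*1/15 + 7/45*1/5 = 1/5
d_2 = (0=236/675, 1=91/450, 2=67/270, 3=1/5)
  d_3[0] = 236/675*4/15 + 91/450*3/5 + 67/270*7/15 + 1/5*2/15 = 241/675
  d_3[1] = 236/675*4/15 + 91/450*2/15 + 67/270*1/15 + 1/5*1/3 = 1373/6750
  d_3[2] = 236/675*2/15 + 91/450*1/5 + 67/270*2/5 + 1/5*1/3 = 5123/20250
  d_3[3] = 236/675*1/3 + 91/450*1/15 + 67/270*1/15 + 1/5*1/5 = 1889/10125
d_3 = (0=241/675, 1=1373/6750, 2=5123/20250, 3=1889/10125)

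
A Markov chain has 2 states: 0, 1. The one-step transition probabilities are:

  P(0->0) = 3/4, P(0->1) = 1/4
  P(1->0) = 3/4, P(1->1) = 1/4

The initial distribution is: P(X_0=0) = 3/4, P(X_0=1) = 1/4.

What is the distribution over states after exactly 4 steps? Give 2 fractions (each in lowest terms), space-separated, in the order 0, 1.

Answer: 3/4 1/4

Derivation:
Propagating the distribution step by step (d_{t+1} = d_t * P):
d_0 = (0=3/4, 1=1/4)
  d_1[0] = 3/4*3/4 + 1/4*3/4 = 3/4
  d_1[1] = 3/4*1/4 + 1/4*1/4 = 1/4
d_1 = (0=3/4, 1=1/4)
  d_2[0] = 3/4*3/4 + 1/4*3/4 = 3/4
  d_2[1] = 3/4*1/4 + 1/4*1/4 = 1/4
d_2 = (0=3/4, 1=1/4)
  d_3[0] = 3/4*3/4 + 1/4*3/4 = 3/4
  d_3[1] = 3/4*1/4 + 1/4*1/4 = 1/4
d_3 = (0=3/4, 1=1/4)
  d_4[0] = 3/4*3/4 + 1/4*3/4 = 3/4
  d_4[1] = 3/4*1/4 + 1/4*1/4 = 1/4
d_4 = (0=3/4, 1=1/4)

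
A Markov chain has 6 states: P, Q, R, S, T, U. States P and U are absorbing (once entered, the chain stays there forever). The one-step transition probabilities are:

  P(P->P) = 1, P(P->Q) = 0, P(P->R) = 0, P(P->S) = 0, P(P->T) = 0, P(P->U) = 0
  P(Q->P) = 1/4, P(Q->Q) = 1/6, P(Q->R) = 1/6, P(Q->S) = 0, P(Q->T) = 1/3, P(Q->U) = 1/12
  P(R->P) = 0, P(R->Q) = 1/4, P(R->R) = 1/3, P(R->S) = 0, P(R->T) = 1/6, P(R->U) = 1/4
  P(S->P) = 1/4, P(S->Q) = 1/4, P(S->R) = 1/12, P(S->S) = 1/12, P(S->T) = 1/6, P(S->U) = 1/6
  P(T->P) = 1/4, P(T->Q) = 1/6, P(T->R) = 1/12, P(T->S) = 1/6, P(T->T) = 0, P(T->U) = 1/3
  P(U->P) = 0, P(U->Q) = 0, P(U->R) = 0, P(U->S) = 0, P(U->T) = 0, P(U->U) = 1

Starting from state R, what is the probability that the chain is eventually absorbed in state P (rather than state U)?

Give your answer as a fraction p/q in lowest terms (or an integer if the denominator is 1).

Answer: 321/1006

Derivation:
Let a_i = P(absorbed in P | start in state i).
Boundary conditions: a_P = 1, a_U = 0.
For each transient state i, a_i = sum_j P(i->j) * a_j:
  a_Q = 1/4*a_P + 1/6*a_Q + 1/6*a_R + 0*a_S + 1/3*a_T + 1/12*a_U
  a_R = 0*a_P + 1/4*a_Q + 1/3*a_R + 0*a_S + 1/6*a_T + 1/4*a_U
  a_S = 1/4*a_P + 1/4*a_Q + 1/12*a_R + 1/12*a_S + 1/6*a_T + 1/6*a_U
  a_T = 1/4*a_P + 1/6*a_Q + 1/12*a_R + 1/6*a_S + 0*a_T + 1/3*a_U

Substituting a_P = 1 and a_U = 0, rearrange to (I - Q) a = r where r[i] = P(i -> P):
  [5/6, -1/6, 0, -1/3] . (a_Q, a_R, a_S, a_T) = 1/4
  [-1/4, 2/3, 0, -1/6] . (a_Q, a_R, a_S, a_T) = 0
  [-1/4, -1/12, 11/12, -1/6] . (a_Q, a_R, a_S, a_T) = 1/4
  [-1/6, -1/12, -1/6, 1] . (a_Q, a_R, a_S, a_T) = 1/4

Solving yields:
  a_Q = 2199/4024
  a_R = 321/1006
  a_S = 537/1006
  a_T = 3675/8048

Starting state is R, so the absorption probability is a_R = 321/1006.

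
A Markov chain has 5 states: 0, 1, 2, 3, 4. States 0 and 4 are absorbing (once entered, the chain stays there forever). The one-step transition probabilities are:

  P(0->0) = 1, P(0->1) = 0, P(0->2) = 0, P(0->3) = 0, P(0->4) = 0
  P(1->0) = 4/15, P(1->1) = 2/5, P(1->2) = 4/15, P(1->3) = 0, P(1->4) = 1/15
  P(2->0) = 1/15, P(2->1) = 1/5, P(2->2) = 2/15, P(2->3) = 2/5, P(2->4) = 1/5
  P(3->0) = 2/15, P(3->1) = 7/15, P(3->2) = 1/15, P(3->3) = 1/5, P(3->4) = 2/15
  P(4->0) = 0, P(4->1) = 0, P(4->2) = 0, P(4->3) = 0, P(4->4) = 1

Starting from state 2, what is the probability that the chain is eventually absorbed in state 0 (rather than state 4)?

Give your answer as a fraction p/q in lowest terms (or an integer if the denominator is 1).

Let a_i = P(absorbed in 0 | start in state i).
Boundary conditions: a_0 = 1, a_4 = 0.
For each transient state i, a_i = sum_j P(i->j) * a_j:
  a_1 = 4/15*a_0 + 2/5*a_1 + 4/15*a_2 + 0*a_3 + 1/15*a_4
  a_2 = 1/15*a_0 + 1/5*a_1 + 2/15*a_2 + 2/5*a_3 + 1/5*a_4
  a_3 = 2/15*a_0 + 7/15*a_1 + 1/15*a_2 + 1/5*a_3 + 2/15*a_4

Substituting a_0 = 1 and a_4 = 0, rearrange to (I - Q) a = r where r[i] = P(i -> 0):
  [3/5, -4/15, 0] . (a_1, a_2, a_3) = 4/15
  [-1/5, 13/15, -2/5] . (a_1, a_2, a_3) = 1/15
  [-7/15, -1/15, 4/5] . (a_1, a_2, a_3) = 2/15

Solving yields:
  a_1 = 116/173
  a_2 = 88/173
  a_3 = 623/1038

Starting state is 2, so the absorption probability is a_2 = 88/173.

Answer: 88/173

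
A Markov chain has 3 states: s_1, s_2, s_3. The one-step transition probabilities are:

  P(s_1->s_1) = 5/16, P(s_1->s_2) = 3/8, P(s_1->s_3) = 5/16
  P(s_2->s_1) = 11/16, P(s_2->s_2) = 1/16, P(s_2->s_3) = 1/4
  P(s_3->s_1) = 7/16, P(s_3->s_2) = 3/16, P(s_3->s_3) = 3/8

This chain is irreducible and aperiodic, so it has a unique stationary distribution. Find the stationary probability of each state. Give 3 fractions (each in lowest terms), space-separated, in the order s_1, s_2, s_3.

Answer: 23/52 25/104 33/104

Derivation:
The stationary distribution satisfies pi = pi * P, i.e.:
  pi_s_1 = 5/16*pi_s_1 + 11/16*pi_s_2 + 7/16*pi_s_3
  pi_s_2 = 3/8*pi_s_1 + 1/16*pi_s_2 + 3/16*pi_s_3
  pi_s_3 = 5/16*pi_s_1 + 1/4*pi_s_2 + 3/8*pi_s_3
with normalization: pi_s_1 + pi_s_2 + pi_s_3 = 1.

Using the first 2 balance equations plus normalization, the linear system A*pi = b is:
  [-11/16, 11/16, 7/16] . pi = 0
  [3/8, -15/16, 3/16] . pi = 0
  [1, 1, 1] . pi = 1

Solving yields:
  pi_s_1 = 23/52
  pi_s_2 = 25/104
  pi_s_3 = 33/104

Verification (pi * P):
  23/52*5/16 + 25/104*11/16 + 33/104*7/16 = 23/52 = pi_s_1  (ok)
  23/52*3/8 + 25/104*1/16 + 33/104*3/16 = 25/104 = pi_s_2  (ok)
  23/52*5/16 + 25/104*1/4 + 33/104*3/8 = 33/104 = pi_s_3  (ok)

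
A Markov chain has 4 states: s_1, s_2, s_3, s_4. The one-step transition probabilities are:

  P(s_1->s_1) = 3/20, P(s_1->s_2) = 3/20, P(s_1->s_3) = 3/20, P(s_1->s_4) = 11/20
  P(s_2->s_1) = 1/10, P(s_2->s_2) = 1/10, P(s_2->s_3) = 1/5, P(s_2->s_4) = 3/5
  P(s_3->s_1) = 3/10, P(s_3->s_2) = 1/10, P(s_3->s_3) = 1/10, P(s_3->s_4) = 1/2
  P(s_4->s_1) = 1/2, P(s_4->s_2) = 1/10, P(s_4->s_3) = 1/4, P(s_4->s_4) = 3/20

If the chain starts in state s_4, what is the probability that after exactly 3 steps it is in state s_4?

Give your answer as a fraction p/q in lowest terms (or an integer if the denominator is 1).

Answer: 2843/8000

Derivation:
Computing P^3 by repeated multiplication:
P^1 =
  s_1: [3/20, 3/20, 3/20, 11/20]
  s_2: [1/10, 1/10, 1/5, 3/5]
  s_3: [3/10, 1/10, 1/10, 1/2]
  s_4: [1/2, 1/10, 1/4, 3/20]
P^2 =
  s_1: [143/400, 43/400, 41/200, 33/100]
  s_2: [77/200, 21/200, 41/200, 61/200]
  s_3: [67/200, 23/200, 1/5, 7/20]
  s_4: [47/200, 1/8, 63/400, 193/400]
P^3 =
  s_1: [2327/8000, 943/8000, 57/320, 661/1600]
  s_2: [1129/4000, 477/4000, 351/2000, 423/1000]
  s_3: [1187/4000, 467/4000, 723/4000, 1623/4000]
  s_4: [269/800, 447/4000, 1573/8000, 2843/8000]

(P^3)[s_4 -> s_4] = 2843/8000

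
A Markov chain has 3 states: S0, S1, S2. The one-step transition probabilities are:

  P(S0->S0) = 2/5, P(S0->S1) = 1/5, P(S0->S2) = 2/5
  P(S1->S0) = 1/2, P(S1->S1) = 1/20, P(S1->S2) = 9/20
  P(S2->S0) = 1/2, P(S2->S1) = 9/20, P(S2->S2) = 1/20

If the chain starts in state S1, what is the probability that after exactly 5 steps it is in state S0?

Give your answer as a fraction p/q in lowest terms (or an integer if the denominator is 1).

Computing P^5 by repeated multiplication:
P^1 =
  S0: [2/5, 1/5, 2/5]
  S1: [1/2, 1/20, 9/20]
  S2: [1/2, 9/20, 1/20]
P^2 =
  S0: [23/50, 27/100, 27/100]
  S1: [9/20, 61/200, 49/200]
  S2: [9/20, 29/200, 81/200]
P^3 =
  S0: [227/500, 227/1000, 319/1000]
  S1: [91/200, 431/2000, 659/2000]
  S2: [91/200, 559/2000, 531/2000]
P^4 =
  S0: [2273/5000, 2457/10000, 2997/10000]
  S1: [909/2000, 5001/20000, 5909/20000]
  S2: [909/2000, 4489/20000, 6421/20000]
P^5 =
  S0: [22727/50000, 23807/100000, 30739/100000]
  S1: [9091/20000, 47271/200000, 61819/200000]
  S2: [9091/20000, 49319/200000, 59771/200000]

(P^5)[S1 -> S0] = 9091/20000

Answer: 9091/20000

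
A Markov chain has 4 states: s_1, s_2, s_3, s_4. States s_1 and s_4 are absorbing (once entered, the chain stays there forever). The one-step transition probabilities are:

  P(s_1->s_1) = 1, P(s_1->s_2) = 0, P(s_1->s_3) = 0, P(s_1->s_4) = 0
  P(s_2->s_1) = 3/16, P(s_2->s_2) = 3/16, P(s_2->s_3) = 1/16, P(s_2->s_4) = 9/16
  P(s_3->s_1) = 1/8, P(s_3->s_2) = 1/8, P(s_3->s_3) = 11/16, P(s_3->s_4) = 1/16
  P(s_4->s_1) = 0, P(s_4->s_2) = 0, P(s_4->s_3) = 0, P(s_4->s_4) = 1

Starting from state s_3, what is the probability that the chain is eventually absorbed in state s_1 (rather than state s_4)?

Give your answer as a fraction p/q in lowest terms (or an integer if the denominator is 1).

Answer: 32/63

Derivation:
Let a_i = P(absorbed in s_1 | start in state i).
Boundary conditions: a_s_1 = 1, a_s_4 = 0.
For each transient state i, a_i = sum_j P(i->j) * a_j:
  a_s_2 = 3/16*a_s_1 + 3/16*a_s_2 + 1/16*a_s_3 + 9/16*a_s_4
  a_s_3 = 1/8*a_s_1 + 1/8*a_s_2 + 11/16*a_s_3 + 1/16*a_s_4

Substituting a_s_1 = 1 and a_s_4 = 0, rearrange to (I - Q) a = r where r[i] = P(i -> s_1):
  [13/16, -1/16] . (a_s_2, a_s_3) = 3/16
  [-1/8, 5/16] . (a_s_2, a_s_3) = 1/8

Solving yields:
  a_s_2 = 17/63
  a_s_3 = 32/63

Starting state is s_3, so the absorption probability is a_s_3 = 32/63.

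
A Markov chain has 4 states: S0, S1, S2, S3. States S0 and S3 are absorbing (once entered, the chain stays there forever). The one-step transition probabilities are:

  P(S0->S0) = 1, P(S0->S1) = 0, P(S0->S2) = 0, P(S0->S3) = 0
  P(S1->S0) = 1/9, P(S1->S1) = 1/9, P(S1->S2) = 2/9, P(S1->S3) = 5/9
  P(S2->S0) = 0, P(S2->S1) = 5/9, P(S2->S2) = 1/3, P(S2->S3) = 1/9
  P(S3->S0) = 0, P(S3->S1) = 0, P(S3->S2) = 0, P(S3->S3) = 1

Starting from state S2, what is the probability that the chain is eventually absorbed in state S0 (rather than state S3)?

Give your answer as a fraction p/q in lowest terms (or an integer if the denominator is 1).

Let a_i = P(absorbed in S0 | start in state i).
Boundary conditions: a_S0 = 1, a_S3 = 0.
For each transient state i, a_i = sum_j P(i->j) * a_j:
  a_S1 = 1/9*a_S0 + 1/9*a_S1 + 2/9*a_S2 + 5/9*a_S3
  a_S2 = 0*a_S0 + 5/9*a_S1 + 1/3*a_S2 + 1/9*a_S3

Substituting a_S0 = 1 and a_S3 = 0, rearrange to (I - Q) a = r where r[i] = P(i -> S0):
  [8/9, -2/9] . (a_S1, a_S2) = 1/9
  [-5/9, 2/3] . (a_S1, a_S2) = 0

Solving yields:
  a_S1 = 3/19
  a_S2 = 5/38

Starting state is S2, so the absorption probability is a_S2 = 5/38.

Answer: 5/38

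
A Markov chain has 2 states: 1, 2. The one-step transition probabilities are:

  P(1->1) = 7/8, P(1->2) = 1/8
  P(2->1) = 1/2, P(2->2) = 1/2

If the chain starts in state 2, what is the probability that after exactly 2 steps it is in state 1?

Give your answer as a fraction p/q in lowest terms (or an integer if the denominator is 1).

Answer: 11/16

Derivation:
Computing P^2 by repeated multiplication:
P^1 =
  1: [7/8, 1/8]
  2: [1/2, 1/2]
P^2 =
  1: [53/64, 11/64]
  2: [11/16, 5/16]

(P^2)[2 -> 1] = 11/16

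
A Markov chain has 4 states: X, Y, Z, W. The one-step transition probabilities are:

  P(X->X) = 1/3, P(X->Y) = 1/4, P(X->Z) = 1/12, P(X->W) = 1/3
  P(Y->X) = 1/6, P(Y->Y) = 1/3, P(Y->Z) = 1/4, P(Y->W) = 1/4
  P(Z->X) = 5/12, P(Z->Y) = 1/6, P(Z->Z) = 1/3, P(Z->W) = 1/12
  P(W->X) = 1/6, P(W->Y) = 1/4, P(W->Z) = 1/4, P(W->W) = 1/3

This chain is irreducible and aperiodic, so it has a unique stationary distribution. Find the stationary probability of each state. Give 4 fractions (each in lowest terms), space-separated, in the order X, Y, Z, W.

Answer: 31/116 161/638 13/58 327/1276

Derivation:
The stationary distribution satisfies pi = pi * P, i.e.:
  pi_X = 1/3*pi_X + 1/6*pi_Y + 5/12*pi_Z + 1/6*pi_W
  pi_Y = 1/4*pi_X + 1/3*pi_Y + 1/6*pi_Z + 1/4*pi_W
  pi_Z = 1/12*pi_X + 1/4*pi_Y + 1/3*pi_Z + 1/4*pi_W
  pi_W = 1/3*pi_X + 1/4*pi_Y + 1/12*pi_Z + 1/3*pi_W
with normalization: pi_X + pi_Y + pi_Z + pi_W = 1.

Using the first 3 balance equations plus normalization, the linear system A*pi = b is:
  [-2/3, 1/6, 5/12, 1/6] . pi = 0
  [1/4, -2/3, 1/6, 1/4] . pi = 0
  [1/12, 1/4, -2/3, 1/4] . pi = 0
  [1, 1, 1, 1] . pi = 1

Solving yields:
  pi_X = 31/116
  pi_Y = 161/638
  pi_Z = 13/58
  pi_W = 327/1276

Verification (pi * P):
  31/116*1/3 + 161/638*1/6 + 13/58*5/12 + 327/1276*1/6 = 31/116 = pi_X  (ok)
  31/116*1/4 + 161/638*1/3 + 13/58*1/6 + 327/1276*1/4 = 161/638 = pi_Y  (ok)
  31/116*1/12 + 161/638*1/4 + 13/58*1/3 + 327/1276*1/4 = 13/58 = pi_Z  (ok)
  31/116*1/3 + 161/638*1/4 + 13/58*1/12 + 327/1276*1/3 = 327/1276 = pi_W  (ok)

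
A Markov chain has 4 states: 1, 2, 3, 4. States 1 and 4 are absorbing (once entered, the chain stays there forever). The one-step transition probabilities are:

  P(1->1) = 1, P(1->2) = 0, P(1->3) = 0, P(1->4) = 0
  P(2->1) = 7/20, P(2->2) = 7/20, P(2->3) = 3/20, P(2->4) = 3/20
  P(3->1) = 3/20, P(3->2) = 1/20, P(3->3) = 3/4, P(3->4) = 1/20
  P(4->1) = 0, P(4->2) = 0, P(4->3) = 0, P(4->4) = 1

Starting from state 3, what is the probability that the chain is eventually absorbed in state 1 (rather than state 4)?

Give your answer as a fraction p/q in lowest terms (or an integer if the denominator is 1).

Let a_i = P(absorbed in 1 | start in state i).
Boundary conditions: a_1 = 1, a_4 = 0.
For each transient state i, a_i = sum_j P(i->j) * a_j:
  a_2 = 7/20*a_1 + 7/20*a_2 + 3/20*a_3 + 3/20*a_4
  a_3 = 3/20*a_1 + 1/20*a_2 + 3/4*a_3 + 1/20*a_4

Substituting a_1 = 1 and a_4 = 0, rearrange to (I - Q) a = r where r[i] = P(i -> 1):
  [13/20, -3/20] . (a_2, a_3) = 7/20
  [-1/20, 1/4] . (a_2, a_3) = 3/20

Solving yields:
  a_2 = 22/31
  a_3 = 23/31

Starting state is 3, so the absorption probability is a_3 = 23/31.

Answer: 23/31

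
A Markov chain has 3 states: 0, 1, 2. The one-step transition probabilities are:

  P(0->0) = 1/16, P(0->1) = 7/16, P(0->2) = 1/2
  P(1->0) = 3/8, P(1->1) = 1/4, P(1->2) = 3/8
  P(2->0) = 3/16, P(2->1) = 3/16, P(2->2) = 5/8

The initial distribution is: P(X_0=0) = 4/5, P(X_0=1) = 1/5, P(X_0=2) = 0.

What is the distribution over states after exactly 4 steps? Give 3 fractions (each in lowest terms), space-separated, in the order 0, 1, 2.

Answer: 1735/8192 10429/40960 683/1280

Derivation:
Propagating the distribution step by step (d_{t+1} = d_t * P):
d_0 = (0=4/5, 1=1/5, 2=0)
  d_1[0] = 4/5*1/16 + 1/5*3/8 + 0*3/16 = 1/8
  d_1[1] = 4/5*7/16 + 1/5*1/4 + 0*3/16 = 2/5
  d_1[2] = 4/5*1/2 + 1/5*3/8 + 0*5/8 = 19/40
d_1 = (0=1/8, 1=2/5, 2=19/40)
  d_2[0] = 1/8*1/16 + 2/5*3/8 + 19/40*3/16 = 79/320
  d_2[1] = 1/8*7/16 + 2/5*1/4 + 19/40*3/16 = 39/160
  d_2[2] = 1/8*1/2 + 2/5*3/8 + 19/40*5/8 = 163/320
d_2 = (0=79/320, 1=39/160, 2=163/320)
  d_3[0] = 79/320*1/16 + 39/160*3/8 + 163/320*3/16 = 259/1280
  d_3[1] = 79/320*7/16 + 39/160*1/4 + 163/320*3/16 = 677/2560
  d_3[2] = 79/320*1/2 + 39/160*3/8 + 163/320*5/8 = 273/512
d_3 = (0=259/1280, 1=677/2560, 2=273/512)
  d_4[0] = 259/1280*1/16 + 677/2560*3/8 + 273/512*3/16 = 1735/8192
  d_4[1] = 259/1280*7/16 + 677/2560*1/4 + 273/512*3/16 = 10429/40960
  d_4[2] = 259/1280*1/2 + 677/2560*3/8 + 273/512*5/8 = 683/1280
d_4 = (0=1735/8192, 1=10429/40960, 2=683/1280)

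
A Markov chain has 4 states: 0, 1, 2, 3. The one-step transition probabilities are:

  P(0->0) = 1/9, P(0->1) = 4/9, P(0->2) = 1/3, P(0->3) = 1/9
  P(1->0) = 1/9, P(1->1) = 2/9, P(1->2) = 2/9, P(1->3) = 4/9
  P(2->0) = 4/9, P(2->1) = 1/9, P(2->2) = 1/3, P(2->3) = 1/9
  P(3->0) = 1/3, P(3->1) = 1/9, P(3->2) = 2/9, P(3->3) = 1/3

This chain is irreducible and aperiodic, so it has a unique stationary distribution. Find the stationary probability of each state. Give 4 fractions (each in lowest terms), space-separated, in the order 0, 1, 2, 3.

Answer: 8/31 55/248 35/124 59/248

Derivation:
The stationary distribution satisfies pi = pi * P, i.e.:
  pi_0 = 1/9*pi_0 + 1/9*pi_1 + 4/9*pi_2 + 1/3*pi_3
  pi_1 = 4/9*pi_0 + 2/9*pi_1 + 1/9*pi_2 + 1/9*pi_3
  pi_2 = 1/3*pi_0 + 2/9*pi_1 + 1/3*pi_2 + 2/9*pi_3
  pi_3 = 1/9*pi_0 + 4/9*pi_1 + 1/9*pi_2 + 1/3*pi_3
with normalization: pi_0 + pi_1 + pi_2 + pi_3 = 1.

Using the first 3 balance equations plus normalization, the linear system A*pi = b is:
  [-8/9, 1/9, 4/9, 1/3] . pi = 0
  [4/9, -7/9, 1/9, 1/9] . pi = 0
  [1/3, 2/9, -2/3, 2/9] . pi = 0
  [1, 1, 1, 1] . pi = 1

Solving yields:
  pi_0 = 8/31
  pi_1 = 55/248
  pi_2 = 35/124
  pi_3 = 59/248

Verification (pi * P):
  8/31*1/9 + 55/248*1/9 + 35/124*4/9 + 59/248*1/3 = 8/31 = pi_0  (ok)
  8/31*4/9 + 55/248*2/9 + 35/124*1/9 + 59/248*1/9 = 55/248 = pi_1  (ok)
  8/31*1/3 + 55/248*2/9 + 35/124*1/3 + 59/248*2/9 = 35/124 = pi_2  (ok)
  8/31*1/9 + 55/248*4/9 + 35/124*1/9 + 59/248*1/3 = 59/248 = pi_3  (ok)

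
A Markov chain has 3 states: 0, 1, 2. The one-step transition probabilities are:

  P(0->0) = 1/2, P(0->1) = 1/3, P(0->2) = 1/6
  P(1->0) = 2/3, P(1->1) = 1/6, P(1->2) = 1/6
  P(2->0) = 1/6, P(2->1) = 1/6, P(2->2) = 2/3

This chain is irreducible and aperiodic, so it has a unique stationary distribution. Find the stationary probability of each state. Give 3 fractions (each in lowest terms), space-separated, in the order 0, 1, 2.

Answer: 3/7 5/21 1/3

Derivation:
The stationary distribution satisfies pi = pi * P, i.e.:
  pi_0 = 1/2*pi_0 + 2/3*pi_1 + 1/6*pi_2
  pi_1 = 1/3*pi_0 + 1/6*pi_1 + 1/6*pi_2
  pi_2 = 1/6*pi_0 + 1/6*pi_1 + 2/3*pi_2
with normalization: pi_0 + pi_1 + pi_2 = 1.

Using the first 2 balance equations plus normalization, the linear system A*pi = b is:
  [-1/2, 2/3, 1/6] . pi = 0
  [1/3, -5/6, 1/6] . pi = 0
  [1, 1, 1] . pi = 1

Solving yields:
  pi_0 = 3/7
  pi_1 = 5/21
  pi_2 = 1/3

Verification (pi * P):
  3/7*1/2 + 5/21*2/3 + 1/3*1/6 = 3/7 = pi_0  (ok)
  3/7*1/3 + 5/21*1/6 + 1/3*1/6 = 5/21 = pi_1  (ok)
  3/7*1/6 + 5/21*1/6 + 1/3*2/3 = 1/3 = pi_2  (ok)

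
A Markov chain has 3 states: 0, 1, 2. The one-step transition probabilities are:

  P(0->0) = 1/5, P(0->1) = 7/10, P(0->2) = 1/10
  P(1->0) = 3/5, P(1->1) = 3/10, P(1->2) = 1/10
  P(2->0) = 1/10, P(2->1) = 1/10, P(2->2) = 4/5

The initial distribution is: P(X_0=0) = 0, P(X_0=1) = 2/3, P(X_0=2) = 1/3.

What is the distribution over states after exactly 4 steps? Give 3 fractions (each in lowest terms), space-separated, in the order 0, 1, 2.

Propagating the distribution step by step (d_{t+1} = d_t * P):
d_0 = (0=0, 1=2/3, 2=1/3)
  d_1[0] = 0*1/5 + 2/3*3/5 + 1/3*1/10 = 13/30
  d_1[1] = 0*7/10 + 2/3*3/10 + 1/3*1/10 = 7/30
  d_1[2] = 0*1/10 + 2/3*1/10 + 1/3*4/5 = 1/3
d_1 = (0=13/30, 1=7/30, 2=1/3)
  d_2[0] = 13/30*1/5 + 7/30*3/5 + 1/3*1/10 = 13/50
  d_2[1] = 13/30*7/10 + 7/30*3/10 + 1/3*1/10 = 61/150
  d_2[2] = 13/30*1/10 + 7/30*1/10 + 1/3*4/5 = 1/3
d_2 = (0=13/50, 1=61/150, 2=1/3)
  d_3[0] = 13/50*1/5 + 61/150*3/5 + 1/3*1/10 = 247/750
  d_3[1] = 13/50*7/10 + 61/150*3/10 + 1/3*1/10 = 253/750
  d_3[2] = 13/50*1/10 + 61/150*1/10 + 1/3*4/5 = 1/3
d_3 = (0=247/750, 1=253/750, 2=1/3)
  d_4[0] = 247/750*1/5 + 253/750*3/5 + 1/3*1/10 = 377/1250
  d_4[1] = 247/750*7/10 + 253/750*3/10 + 1/3*1/10 = 1369/3750
  d_4[2] = 247/750*1/10 + 253/750*1/10 + 1/3*4/5 = 1/3
d_4 = (0=377/1250, 1=1369/3750, 2=1/3)

Answer: 377/1250 1369/3750 1/3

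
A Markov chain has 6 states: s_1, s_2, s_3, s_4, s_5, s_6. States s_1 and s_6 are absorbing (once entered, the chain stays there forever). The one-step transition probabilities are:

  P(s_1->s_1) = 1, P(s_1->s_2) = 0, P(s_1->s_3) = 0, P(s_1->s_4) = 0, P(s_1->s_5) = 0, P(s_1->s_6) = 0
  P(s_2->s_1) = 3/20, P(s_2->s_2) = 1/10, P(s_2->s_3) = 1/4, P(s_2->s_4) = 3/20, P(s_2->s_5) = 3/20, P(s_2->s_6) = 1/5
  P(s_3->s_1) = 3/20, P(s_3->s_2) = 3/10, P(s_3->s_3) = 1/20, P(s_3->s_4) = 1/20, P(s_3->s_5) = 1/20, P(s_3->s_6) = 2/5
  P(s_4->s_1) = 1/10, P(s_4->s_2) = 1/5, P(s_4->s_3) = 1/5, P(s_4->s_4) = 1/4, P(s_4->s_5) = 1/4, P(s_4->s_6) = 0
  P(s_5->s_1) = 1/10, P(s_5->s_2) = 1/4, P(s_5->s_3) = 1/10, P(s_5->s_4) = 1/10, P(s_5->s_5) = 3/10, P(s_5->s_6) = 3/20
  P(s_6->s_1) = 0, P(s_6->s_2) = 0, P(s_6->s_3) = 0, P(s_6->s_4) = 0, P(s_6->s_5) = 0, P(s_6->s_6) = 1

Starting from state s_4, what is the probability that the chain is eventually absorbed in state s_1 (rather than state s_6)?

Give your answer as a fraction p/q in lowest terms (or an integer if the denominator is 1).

Let a_i = P(absorbed in s_1 | start in state i).
Boundary conditions: a_s_1 = 1, a_s_6 = 0.
For each transient state i, a_i = sum_j P(i->j) * a_j:
  a_s_2 = 3/20*a_s_1 + 1/10*a_s_2 + 1/4*a_s_3 + 3/20*a_s_4 + 3/20*a_s_5 + 1/5*a_s_6
  a_s_3 = 3/20*a_s_1 + 3/10*a_s_2 + 1/20*a_s_3 + 1/20*a_s_4 + 1/20*a_s_5 + 2/5*a_s_6
  a_s_4 = 1/10*a_s_1 + 1/5*a_s_2 + 1/5*a_s_3 + 1/4*a_s_4 + 1/4*a_s_5 + 0*a_s_6
  a_s_5 = 1/10*a_s_1 + 1/4*a_s_2 + 1/10*a_s_3 + 1/10*a_s_4 + 3/10*a_s_5 + 3/20*a_s_6

Substituting a_s_1 = 1 and a_s_6 = 0, rearrange to (I - Q) a = r where r[i] = P(i -> s_1):
  [9/10, -1/4, -3/20, -3/20] . (a_s_2, a_s_3, a_s_4, a_s_5) = 3/20
  [-3/10, 19/20, -1/20, -1/20] . (a_s_2, a_s_3, a_s_4, a_s_5) = 3/20
  [-1/5, -1/5, 3/4, -1/4] . (a_s_2, a_s_3, a_s_4, a_s_5) = 1/10
  [-1/4, -1/10, -1/10, 7/10] . (a_s_2, a_s_3, a_s_4, a_s_5) = 1/10

Solving yields:
  a_s_2 = 84/209
  a_s_3 = 69/209
  a_s_4 = 193/418
  a_s_5 = 167/418

Starting state is s_4, so the absorption probability is a_s_4 = 193/418.

Answer: 193/418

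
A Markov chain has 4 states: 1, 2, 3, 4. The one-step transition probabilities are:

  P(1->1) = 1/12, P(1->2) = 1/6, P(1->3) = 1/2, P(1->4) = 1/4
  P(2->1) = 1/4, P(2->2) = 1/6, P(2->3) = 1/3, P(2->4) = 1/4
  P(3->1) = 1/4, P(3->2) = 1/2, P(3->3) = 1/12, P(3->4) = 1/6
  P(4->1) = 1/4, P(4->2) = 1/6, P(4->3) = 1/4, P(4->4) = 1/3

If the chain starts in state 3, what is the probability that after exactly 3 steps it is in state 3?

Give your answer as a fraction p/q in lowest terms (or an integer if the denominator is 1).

Computing P^3 by repeated multiplication:
P^1 =
  1: [1/12, 1/6, 1/2, 1/4]
  2: [1/4, 1/6, 1/3, 1/4]
  3: [1/4, 1/2, 1/12, 1/6]
  4: [1/4, 1/6, 1/4, 1/3]
P^2 =
  1: [17/72, 1/3, 29/144, 11/48]
  2: [5/24, 5/18, 13/48, 35/144]
  3: [5/24, 7/36, 49/144, 37/144]
  4: [5/24, 1/4, 41/144, 37/144]
P^3 =
  1: [91/432, 101/432, 131/432, 109/432]
  2: [31/144, 37/144, 121/432, 107/432]
  3: [31/144, 121/432, 113/432, 35/144]
  4: [31/144, 113/432, 119/432, 107/432]

(P^3)[3 -> 3] = 113/432

Answer: 113/432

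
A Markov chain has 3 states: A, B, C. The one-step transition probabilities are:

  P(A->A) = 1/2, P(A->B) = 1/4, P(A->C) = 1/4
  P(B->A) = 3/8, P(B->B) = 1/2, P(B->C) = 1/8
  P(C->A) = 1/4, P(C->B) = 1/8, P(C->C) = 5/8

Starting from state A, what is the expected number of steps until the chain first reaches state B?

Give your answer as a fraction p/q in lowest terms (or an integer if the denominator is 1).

Answer: 5

Derivation:
Let h_i = expected steps to first reach B from state i.
Boundary: h_B = 0.
First-step equations for the other states:
  h_A = 1 + 1/2*h_A + 1/4*h_B + 1/4*h_C
  h_C = 1 + 1/4*h_A + 1/8*h_B + 5/8*h_C

Substituting h_B = 0 and rearranging gives the linear system (I - Q) h = 1:
  [1/2, -1/4] . (h_A, h_C) = 1
  [-1/4, 3/8] . (h_A, h_C) = 1

Solving yields:
  h_A = 5
  h_C = 6

Starting state is A, so the expected hitting time is h_A = 5.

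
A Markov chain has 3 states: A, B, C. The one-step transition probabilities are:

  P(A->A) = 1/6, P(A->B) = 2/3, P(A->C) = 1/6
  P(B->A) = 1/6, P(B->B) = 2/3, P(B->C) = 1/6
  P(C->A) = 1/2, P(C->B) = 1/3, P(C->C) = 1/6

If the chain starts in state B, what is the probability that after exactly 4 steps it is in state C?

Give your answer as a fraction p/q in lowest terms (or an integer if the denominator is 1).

Computing P^4 by repeated multiplication:
P^1 =
  A: [1/6, 2/3, 1/6]
  B: [1/6, 2/3, 1/6]
  C: [1/2, 1/3, 1/6]
P^2 =
  A: [2/9, 11/18, 1/6]
  B: [2/9, 11/18, 1/6]
  C: [2/9, 11/18, 1/6]
P^3 =
  A: [2/9, 11/18, 1/6]
  B: [2/9, 11/18, 1/6]
  C: [2/9, 11/18, 1/6]
P^4 =
  A: [2/9, 11/18, 1/6]
  B: [2/9, 11/18, 1/6]
  C: [2/9, 11/18, 1/6]

(P^4)[B -> C] = 1/6

Answer: 1/6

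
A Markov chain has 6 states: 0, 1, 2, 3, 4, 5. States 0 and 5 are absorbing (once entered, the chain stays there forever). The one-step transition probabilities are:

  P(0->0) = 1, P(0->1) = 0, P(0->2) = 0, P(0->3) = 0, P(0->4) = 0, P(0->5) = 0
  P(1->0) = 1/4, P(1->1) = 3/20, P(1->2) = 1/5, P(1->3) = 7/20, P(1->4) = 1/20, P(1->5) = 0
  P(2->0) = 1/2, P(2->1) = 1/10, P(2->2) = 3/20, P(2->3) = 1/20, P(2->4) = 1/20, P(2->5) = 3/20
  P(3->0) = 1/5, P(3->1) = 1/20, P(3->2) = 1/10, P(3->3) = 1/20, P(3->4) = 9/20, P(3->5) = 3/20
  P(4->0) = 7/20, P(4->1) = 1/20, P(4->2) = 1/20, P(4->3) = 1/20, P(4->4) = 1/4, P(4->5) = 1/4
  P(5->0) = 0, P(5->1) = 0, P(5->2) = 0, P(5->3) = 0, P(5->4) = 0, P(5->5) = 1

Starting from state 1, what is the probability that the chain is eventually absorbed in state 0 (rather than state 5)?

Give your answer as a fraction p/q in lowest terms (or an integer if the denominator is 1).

Let a_i = P(absorbed in 0 | start in state i).
Boundary conditions: a_0 = 1, a_5 = 0.
For each transient state i, a_i = sum_j P(i->j) * a_j:
  a_1 = 1/4*a_0 + 3/20*a_1 + 1/5*a_2 + 7/20*a_3 + 1/20*a_4 + 0*a_5
  a_2 = 1/2*a_0 + 1/10*a_1 + 3/20*a_2 + 1/20*a_3 + 1/20*a_4 + 3/20*a_5
  a_3 = 1/5*a_0 + 1/20*a_1 + 1/10*a_2 + 1/20*a_3 + 9/20*a_4 + 3/20*a_5
  a_4 = 7/20*a_0 + 1/20*a_1 + 1/20*a_2 + 1/20*a_3 + 1/4*a_4 + 1/4*a_5

Substituting a_0 = 1 and a_5 = 0, rearrange to (I - Q) a = r where r[i] = P(i -> 0):
  [17/20, -1/5, -7/20, -1/20] . (a_1, a_2, a_3, a_4) = 1/4
  [-1/10, 17/20, -1/20, -1/20] . (a_1, a_2, a_3, a_4) = 1/2
  [-1/20, -1/10, 19/20, -9/20] . (a_1, a_2, a_3, a_4) = 1/5
  [-1/20, -1/20, -1/20, 3/4] . (a_1, a_2, a_3, a_4) = 7/20

Solving yields:
  a_1 = 9201/12095
  a_2 = 27209/36285
  a_3 = 44831/72570
  a_4 = 14721/24190

Starting state is 1, so the absorption probability is a_1 = 9201/12095.

Answer: 9201/12095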